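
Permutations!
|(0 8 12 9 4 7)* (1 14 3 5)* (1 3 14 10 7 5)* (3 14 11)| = 12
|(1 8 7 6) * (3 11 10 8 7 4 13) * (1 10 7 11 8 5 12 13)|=11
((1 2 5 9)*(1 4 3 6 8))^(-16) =(9)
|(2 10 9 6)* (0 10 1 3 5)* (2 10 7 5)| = |(0 7 5)(1 3 2)(6 10 9)| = 3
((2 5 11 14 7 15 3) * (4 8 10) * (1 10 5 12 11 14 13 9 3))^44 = ((1 10 4 8 5 14 7 15)(2 12 11 13 9 3))^44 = (1 5)(2 11 9)(3 12 13)(4 7)(8 15)(10 14)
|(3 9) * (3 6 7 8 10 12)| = 7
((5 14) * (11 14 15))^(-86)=(5 11)(14 15)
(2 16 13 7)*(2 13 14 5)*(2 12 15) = [0, 1, 16, 3, 4, 12, 6, 13, 8, 9, 10, 11, 15, 7, 5, 2, 14] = (2 16 14 5 12 15)(7 13)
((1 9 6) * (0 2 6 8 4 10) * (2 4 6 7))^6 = (10)(1 8)(6 9)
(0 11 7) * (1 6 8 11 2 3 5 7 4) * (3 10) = (0 2 10 3 5 7)(1 6 8 11 4) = [2, 6, 10, 5, 1, 7, 8, 0, 11, 9, 3, 4]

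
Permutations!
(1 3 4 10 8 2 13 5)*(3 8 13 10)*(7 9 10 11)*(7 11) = (1 8 2 7 9 10 13 5)(3 4) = [0, 8, 7, 4, 3, 1, 6, 9, 2, 10, 13, 11, 12, 5]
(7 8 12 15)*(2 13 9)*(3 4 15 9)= (2 13 3 4 15 7 8 12 9)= [0, 1, 13, 4, 15, 5, 6, 8, 12, 2, 10, 11, 9, 3, 14, 7]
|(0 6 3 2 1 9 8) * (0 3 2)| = |(0 6 2 1 9 8 3)| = 7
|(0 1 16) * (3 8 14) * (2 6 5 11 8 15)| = 24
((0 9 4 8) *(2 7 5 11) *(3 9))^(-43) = (0 9 8 3 4)(2 7 5 11)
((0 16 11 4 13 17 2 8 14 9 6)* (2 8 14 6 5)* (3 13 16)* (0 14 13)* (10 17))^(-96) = (2 17 14)(5 10 6)(8 9 13)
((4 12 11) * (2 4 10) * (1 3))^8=(2 11 4 10 12)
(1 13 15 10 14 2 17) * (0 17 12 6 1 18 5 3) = [17, 13, 12, 0, 4, 3, 1, 7, 8, 9, 14, 11, 6, 15, 2, 10, 16, 18, 5] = (0 17 18 5 3)(1 13 15 10 14 2 12 6)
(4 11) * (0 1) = [1, 0, 2, 3, 11, 5, 6, 7, 8, 9, 10, 4] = (0 1)(4 11)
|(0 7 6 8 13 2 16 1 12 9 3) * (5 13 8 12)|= |(0 7 6 12 9 3)(1 5 13 2 16)|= 30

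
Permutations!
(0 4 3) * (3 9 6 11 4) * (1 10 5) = [3, 10, 2, 0, 9, 1, 11, 7, 8, 6, 5, 4] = (0 3)(1 10 5)(4 9 6 11)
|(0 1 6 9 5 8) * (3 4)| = |(0 1 6 9 5 8)(3 4)| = 6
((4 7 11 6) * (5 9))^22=((4 7 11 6)(5 9))^22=(4 11)(6 7)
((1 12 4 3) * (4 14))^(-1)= ((1 12 14 4 3))^(-1)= (1 3 4 14 12)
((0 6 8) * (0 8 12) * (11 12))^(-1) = ((0 6 11 12))^(-1) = (0 12 11 6)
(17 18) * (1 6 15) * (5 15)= (1 6 5 15)(17 18)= [0, 6, 2, 3, 4, 15, 5, 7, 8, 9, 10, 11, 12, 13, 14, 1, 16, 18, 17]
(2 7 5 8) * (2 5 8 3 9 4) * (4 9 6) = (9)(2 7 8 5 3 6 4) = [0, 1, 7, 6, 2, 3, 4, 8, 5, 9]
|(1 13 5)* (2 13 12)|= |(1 12 2 13 5)|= 5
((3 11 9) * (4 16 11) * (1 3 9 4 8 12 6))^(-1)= ((1 3 8 12 6)(4 16 11))^(-1)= (1 6 12 8 3)(4 11 16)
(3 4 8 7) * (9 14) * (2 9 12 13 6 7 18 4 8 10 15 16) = [0, 1, 9, 8, 10, 5, 7, 3, 18, 14, 15, 11, 13, 6, 12, 16, 2, 17, 4] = (2 9 14 12 13 6 7 3 8 18 4 10 15 16)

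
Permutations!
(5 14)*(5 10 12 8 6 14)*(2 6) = (2 6 14 10 12 8) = [0, 1, 6, 3, 4, 5, 14, 7, 2, 9, 12, 11, 8, 13, 10]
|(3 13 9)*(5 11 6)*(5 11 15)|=6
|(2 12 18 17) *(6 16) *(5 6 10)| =4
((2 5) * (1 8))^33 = ((1 8)(2 5))^33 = (1 8)(2 5)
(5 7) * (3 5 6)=(3 5 7 6)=[0, 1, 2, 5, 4, 7, 3, 6]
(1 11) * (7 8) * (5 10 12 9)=[0, 11, 2, 3, 4, 10, 6, 8, 7, 5, 12, 1, 9]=(1 11)(5 10 12 9)(7 8)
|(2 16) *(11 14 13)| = |(2 16)(11 14 13)| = 6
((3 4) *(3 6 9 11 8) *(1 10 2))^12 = (11)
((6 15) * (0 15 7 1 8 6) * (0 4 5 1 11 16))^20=((0 15 4 5 1 8 6 7 11 16))^20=(16)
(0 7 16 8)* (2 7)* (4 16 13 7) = [2, 1, 4, 3, 16, 5, 6, 13, 0, 9, 10, 11, 12, 7, 14, 15, 8] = (0 2 4 16 8)(7 13)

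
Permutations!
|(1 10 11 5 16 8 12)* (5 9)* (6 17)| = 8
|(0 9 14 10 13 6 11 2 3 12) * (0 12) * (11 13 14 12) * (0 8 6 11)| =|(0 9 12)(2 3 8 6 13 11)(10 14)| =6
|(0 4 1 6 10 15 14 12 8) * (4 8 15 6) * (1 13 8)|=30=|(0 1 4 13 8)(6 10)(12 15 14)|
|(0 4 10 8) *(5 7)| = |(0 4 10 8)(5 7)| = 4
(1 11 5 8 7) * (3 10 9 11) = [0, 3, 2, 10, 4, 8, 6, 1, 7, 11, 9, 5] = (1 3 10 9 11 5 8 7)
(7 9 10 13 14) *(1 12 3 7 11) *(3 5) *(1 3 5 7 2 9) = (1 12 7)(2 9 10 13 14 11 3) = [0, 12, 9, 2, 4, 5, 6, 1, 8, 10, 13, 3, 7, 14, 11]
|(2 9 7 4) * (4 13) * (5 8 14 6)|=20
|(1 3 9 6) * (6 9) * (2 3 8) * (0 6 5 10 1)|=|(0 6)(1 8 2 3 5 10)|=6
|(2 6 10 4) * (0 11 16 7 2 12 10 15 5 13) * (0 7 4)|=|(0 11 16 4 12 10)(2 6 15 5 13 7)|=6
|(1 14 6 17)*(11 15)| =|(1 14 6 17)(11 15)| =4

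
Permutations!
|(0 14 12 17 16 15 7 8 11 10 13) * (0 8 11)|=|(0 14 12 17 16 15 7 11 10 13 8)|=11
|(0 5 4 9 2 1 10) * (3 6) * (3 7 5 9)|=|(0 9 2 1 10)(3 6 7 5 4)|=5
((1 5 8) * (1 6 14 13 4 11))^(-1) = (1 11 4 13 14 6 8 5)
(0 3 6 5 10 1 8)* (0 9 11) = [3, 8, 2, 6, 4, 10, 5, 7, 9, 11, 1, 0] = (0 3 6 5 10 1 8 9 11)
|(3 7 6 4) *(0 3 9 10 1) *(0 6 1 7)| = 6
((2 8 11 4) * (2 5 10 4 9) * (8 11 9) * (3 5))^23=(2 9 8 11)(3 4 10 5)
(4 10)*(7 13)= [0, 1, 2, 3, 10, 5, 6, 13, 8, 9, 4, 11, 12, 7]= (4 10)(7 13)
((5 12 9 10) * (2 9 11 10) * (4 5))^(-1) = (2 9)(4 10 11 12 5)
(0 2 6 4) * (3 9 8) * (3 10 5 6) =[2, 1, 3, 9, 0, 6, 4, 7, 10, 8, 5] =(0 2 3 9 8 10 5 6 4)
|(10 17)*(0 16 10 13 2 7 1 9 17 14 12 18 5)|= 42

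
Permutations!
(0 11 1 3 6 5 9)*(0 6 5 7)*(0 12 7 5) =[11, 3, 2, 0, 4, 9, 5, 12, 8, 6, 10, 1, 7] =(0 11 1 3)(5 9 6)(7 12)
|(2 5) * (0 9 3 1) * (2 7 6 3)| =|(0 9 2 5 7 6 3 1)| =8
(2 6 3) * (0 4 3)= [4, 1, 6, 2, 3, 5, 0]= (0 4 3 2 6)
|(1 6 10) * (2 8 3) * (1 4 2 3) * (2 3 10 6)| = |(1 2 8)(3 10 4)| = 3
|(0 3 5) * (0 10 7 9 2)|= |(0 3 5 10 7 9 2)|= 7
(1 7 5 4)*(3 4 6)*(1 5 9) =[0, 7, 2, 4, 5, 6, 3, 9, 8, 1] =(1 7 9)(3 4 5 6)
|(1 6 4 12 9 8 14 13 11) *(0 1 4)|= 21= |(0 1 6)(4 12 9 8 14 13 11)|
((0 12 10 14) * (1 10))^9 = (0 14 10 1 12)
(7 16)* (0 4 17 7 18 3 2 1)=(0 4 17 7 16 18 3 2 1)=[4, 0, 1, 2, 17, 5, 6, 16, 8, 9, 10, 11, 12, 13, 14, 15, 18, 7, 3]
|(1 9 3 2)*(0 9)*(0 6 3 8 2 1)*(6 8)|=|(0 9 6 3 1 8 2)|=7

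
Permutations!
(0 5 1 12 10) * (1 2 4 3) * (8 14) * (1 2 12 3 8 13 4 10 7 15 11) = (0 5 12 7 15 11 1 3 2 10)(4 8 14 13) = [5, 3, 10, 2, 8, 12, 6, 15, 14, 9, 0, 1, 7, 4, 13, 11]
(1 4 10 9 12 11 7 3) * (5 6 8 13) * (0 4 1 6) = (0 4 10 9 12 11 7 3 6 8 13 5) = [4, 1, 2, 6, 10, 0, 8, 3, 13, 12, 9, 7, 11, 5]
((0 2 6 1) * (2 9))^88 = ((0 9 2 6 1))^88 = (0 6 9 1 2)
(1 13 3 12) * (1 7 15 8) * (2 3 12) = (1 13 12 7 15 8)(2 3) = [0, 13, 3, 2, 4, 5, 6, 15, 1, 9, 10, 11, 7, 12, 14, 8]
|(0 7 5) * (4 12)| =|(0 7 5)(4 12)| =6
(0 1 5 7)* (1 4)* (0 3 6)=(0 4 1 5 7 3 6)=[4, 5, 2, 6, 1, 7, 0, 3]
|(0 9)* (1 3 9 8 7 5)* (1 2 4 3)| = 8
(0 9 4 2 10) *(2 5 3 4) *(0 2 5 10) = [9, 1, 0, 4, 10, 3, 6, 7, 8, 5, 2] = (0 9 5 3 4 10 2)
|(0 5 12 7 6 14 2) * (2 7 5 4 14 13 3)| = 8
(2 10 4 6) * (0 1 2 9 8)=[1, 2, 10, 3, 6, 5, 9, 7, 0, 8, 4]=(0 1 2 10 4 6 9 8)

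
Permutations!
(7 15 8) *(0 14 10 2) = (0 14 10 2)(7 15 8) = [14, 1, 0, 3, 4, 5, 6, 15, 7, 9, 2, 11, 12, 13, 10, 8]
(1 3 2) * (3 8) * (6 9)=[0, 8, 1, 2, 4, 5, 9, 7, 3, 6]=(1 8 3 2)(6 9)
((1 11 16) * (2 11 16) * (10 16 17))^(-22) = (1 10)(16 17)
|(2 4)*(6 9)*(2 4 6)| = 3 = |(2 6 9)|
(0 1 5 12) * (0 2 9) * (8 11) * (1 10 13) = (0 10 13 1 5 12 2 9)(8 11) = [10, 5, 9, 3, 4, 12, 6, 7, 11, 0, 13, 8, 2, 1]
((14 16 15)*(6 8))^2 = ((6 8)(14 16 15))^2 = (14 15 16)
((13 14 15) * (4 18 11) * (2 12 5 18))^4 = ((2 12 5 18 11 4)(13 14 15))^4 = (2 11 5)(4 18 12)(13 14 15)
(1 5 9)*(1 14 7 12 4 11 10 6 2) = [0, 5, 1, 3, 11, 9, 2, 12, 8, 14, 6, 10, 4, 13, 7] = (1 5 9 14 7 12 4 11 10 6 2)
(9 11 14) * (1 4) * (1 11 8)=[0, 4, 2, 3, 11, 5, 6, 7, 1, 8, 10, 14, 12, 13, 9]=(1 4 11 14 9 8)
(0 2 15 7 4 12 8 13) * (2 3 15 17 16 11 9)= [3, 1, 17, 15, 12, 5, 6, 4, 13, 2, 10, 9, 8, 0, 14, 7, 11, 16]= (0 3 15 7 4 12 8 13)(2 17 16 11 9)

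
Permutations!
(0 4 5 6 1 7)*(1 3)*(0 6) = (0 4 5)(1 7 6 3) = [4, 7, 2, 1, 5, 0, 3, 6]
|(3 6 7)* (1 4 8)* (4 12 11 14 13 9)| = |(1 12 11 14 13 9 4 8)(3 6 7)| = 24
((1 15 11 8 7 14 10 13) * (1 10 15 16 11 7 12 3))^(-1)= (1 3 12 8 11 16)(7 15 14)(10 13)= ((1 16 11 8 12 3)(7 14 15)(10 13))^(-1)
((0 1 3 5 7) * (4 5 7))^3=(0 7 3 1)(4 5)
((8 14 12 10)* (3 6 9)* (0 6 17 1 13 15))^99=((0 6 9 3 17 1 13 15)(8 14 12 10))^99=(0 3 13 6 17 15 9 1)(8 10 12 14)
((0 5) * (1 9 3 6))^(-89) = ((0 5)(1 9 3 6))^(-89) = (0 5)(1 6 3 9)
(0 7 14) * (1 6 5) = (0 7 14)(1 6 5) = [7, 6, 2, 3, 4, 1, 5, 14, 8, 9, 10, 11, 12, 13, 0]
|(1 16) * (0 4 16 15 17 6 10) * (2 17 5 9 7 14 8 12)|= |(0 4 16 1 15 5 9 7 14 8 12 2 17 6 10)|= 15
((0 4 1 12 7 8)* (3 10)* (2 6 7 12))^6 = (12)(0 8 7 6 2 1 4)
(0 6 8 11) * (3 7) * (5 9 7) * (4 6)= (0 4 6 8 11)(3 5 9 7)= [4, 1, 2, 5, 6, 9, 8, 3, 11, 7, 10, 0]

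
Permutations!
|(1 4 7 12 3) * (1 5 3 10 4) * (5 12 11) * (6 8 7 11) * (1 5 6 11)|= |(1 5 3 12 10 4)(6 8 7 11)|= 12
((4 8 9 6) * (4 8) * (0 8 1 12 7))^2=((0 8 9 6 1 12 7))^2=(0 9 1 7 8 6 12)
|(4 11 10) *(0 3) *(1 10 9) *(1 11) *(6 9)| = |(0 3)(1 10 4)(6 9 11)| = 6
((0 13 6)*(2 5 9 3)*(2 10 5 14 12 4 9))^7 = (0 13 6)(2 5 10 3 9 4 12 14)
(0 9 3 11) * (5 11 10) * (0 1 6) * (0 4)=(0 9 3 10 5 11 1 6 4)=[9, 6, 2, 10, 0, 11, 4, 7, 8, 3, 5, 1]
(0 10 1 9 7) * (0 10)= (1 9 7 10)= [0, 9, 2, 3, 4, 5, 6, 10, 8, 7, 1]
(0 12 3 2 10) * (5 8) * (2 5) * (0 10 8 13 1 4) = (0 12 3 5 13 1 4)(2 8) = [12, 4, 8, 5, 0, 13, 6, 7, 2, 9, 10, 11, 3, 1]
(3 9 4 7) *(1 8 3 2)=[0, 8, 1, 9, 7, 5, 6, 2, 3, 4]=(1 8 3 9 4 7 2)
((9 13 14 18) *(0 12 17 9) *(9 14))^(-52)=(0 14 12 18 17)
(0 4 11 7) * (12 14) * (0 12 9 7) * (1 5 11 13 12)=(0 4 13 12 14 9 7 1 5 11)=[4, 5, 2, 3, 13, 11, 6, 1, 8, 7, 10, 0, 14, 12, 9]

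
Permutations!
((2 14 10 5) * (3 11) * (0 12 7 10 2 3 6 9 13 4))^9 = (0 13 6 3 10 12 4 9 11 5 7)(2 14) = ((0 12 7 10 5 3 11 6 9 13 4)(2 14))^9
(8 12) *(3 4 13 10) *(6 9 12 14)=(3 4 13 10)(6 9 12 8 14)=[0, 1, 2, 4, 13, 5, 9, 7, 14, 12, 3, 11, 8, 10, 6]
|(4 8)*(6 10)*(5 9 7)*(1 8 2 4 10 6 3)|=|(1 8 10 3)(2 4)(5 9 7)|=12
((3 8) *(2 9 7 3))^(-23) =(2 7 8 9 3)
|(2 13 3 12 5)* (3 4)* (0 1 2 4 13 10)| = |(13)(0 1 2 10)(3 12 5 4)| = 4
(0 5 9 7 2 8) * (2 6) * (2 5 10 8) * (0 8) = [10, 1, 2, 3, 4, 9, 5, 6, 8, 7, 0] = (0 10)(5 9 7 6)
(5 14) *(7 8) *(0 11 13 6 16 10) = (0 11 13 6 16 10)(5 14)(7 8) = [11, 1, 2, 3, 4, 14, 16, 8, 7, 9, 0, 13, 12, 6, 5, 15, 10]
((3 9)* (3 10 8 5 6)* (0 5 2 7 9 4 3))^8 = (0 6 5)(2 10 7 8 9)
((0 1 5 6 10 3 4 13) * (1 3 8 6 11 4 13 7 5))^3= (13)(4 11 5 7)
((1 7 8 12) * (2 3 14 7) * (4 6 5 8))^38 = (1 8 6 7 3)(2 12 5 4 14)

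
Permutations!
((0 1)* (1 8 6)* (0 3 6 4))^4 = ((0 8 4)(1 3 6))^4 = (0 8 4)(1 3 6)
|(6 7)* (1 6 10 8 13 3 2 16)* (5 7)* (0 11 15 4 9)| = 10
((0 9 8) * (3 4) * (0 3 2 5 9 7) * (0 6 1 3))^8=((0 7 6 1 3 4 2 5 9 8))^8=(0 9 2 3 6)(1 7 8 5 4)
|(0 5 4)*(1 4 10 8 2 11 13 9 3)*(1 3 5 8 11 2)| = 20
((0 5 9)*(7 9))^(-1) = (0 9 7 5)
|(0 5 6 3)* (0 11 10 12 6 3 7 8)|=9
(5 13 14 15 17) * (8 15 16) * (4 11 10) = (4 11 10)(5 13 14 16 8 15 17) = [0, 1, 2, 3, 11, 13, 6, 7, 15, 9, 4, 10, 12, 14, 16, 17, 8, 5]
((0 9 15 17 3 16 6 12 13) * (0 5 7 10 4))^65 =((0 9 15 17 3 16 6 12 13 5 7 10 4))^65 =(17)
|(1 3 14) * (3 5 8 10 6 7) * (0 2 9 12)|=8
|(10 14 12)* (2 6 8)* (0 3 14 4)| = 6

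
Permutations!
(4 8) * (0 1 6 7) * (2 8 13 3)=(0 1 6 7)(2 8 4 13 3)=[1, 6, 8, 2, 13, 5, 7, 0, 4, 9, 10, 11, 12, 3]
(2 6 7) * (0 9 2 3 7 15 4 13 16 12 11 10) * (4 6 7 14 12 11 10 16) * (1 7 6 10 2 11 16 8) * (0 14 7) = (16)(0 9 11 8 1)(2 6 15 10 14 12)(3 7)(4 13) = [9, 0, 6, 7, 13, 5, 15, 3, 1, 11, 14, 8, 2, 4, 12, 10, 16]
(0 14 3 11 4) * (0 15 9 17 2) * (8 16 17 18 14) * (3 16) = [8, 1, 0, 11, 15, 5, 6, 7, 3, 18, 10, 4, 12, 13, 16, 9, 17, 2, 14] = (0 8 3 11 4 15 9 18 14 16 17 2)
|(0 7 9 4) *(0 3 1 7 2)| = 10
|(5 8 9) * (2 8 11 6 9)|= 4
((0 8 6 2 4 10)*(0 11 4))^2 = ((0 8 6 2)(4 10 11))^2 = (0 6)(2 8)(4 11 10)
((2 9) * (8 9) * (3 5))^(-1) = ((2 8 9)(3 5))^(-1) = (2 9 8)(3 5)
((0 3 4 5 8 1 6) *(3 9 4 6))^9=(0 9 4 5 8 1 3 6)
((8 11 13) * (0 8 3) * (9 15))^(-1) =((0 8 11 13 3)(9 15))^(-1) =(0 3 13 11 8)(9 15)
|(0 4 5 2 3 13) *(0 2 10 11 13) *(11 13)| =7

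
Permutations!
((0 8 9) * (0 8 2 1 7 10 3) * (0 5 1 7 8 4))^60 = (10)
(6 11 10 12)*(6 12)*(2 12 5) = (2 12 5)(6 11 10) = [0, 1, 12, 3, 4, 2, 11, 7, 8, 9, 6, 10, 5]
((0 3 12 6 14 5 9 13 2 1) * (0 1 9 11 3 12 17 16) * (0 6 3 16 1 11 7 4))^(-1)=((0 12 3 17 1 11 16 6 14 5 7 4)(2 9 13))^(-1)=(0 4 7 5 14 6 16 11 1 17 3 12)(2 13 9)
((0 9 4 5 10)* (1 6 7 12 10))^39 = ((0 9 4 5 1 6 7 12 10))^39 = (0 5 7)(1 12 9)(4 6 10)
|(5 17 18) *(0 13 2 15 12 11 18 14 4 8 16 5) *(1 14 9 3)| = 63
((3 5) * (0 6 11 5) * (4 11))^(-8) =(0 5 4)(3 11 6)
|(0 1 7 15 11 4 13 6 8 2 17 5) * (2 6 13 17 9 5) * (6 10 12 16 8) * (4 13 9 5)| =44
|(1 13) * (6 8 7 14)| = 4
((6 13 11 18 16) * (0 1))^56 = (6 13 11 18 16)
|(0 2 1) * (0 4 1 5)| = 6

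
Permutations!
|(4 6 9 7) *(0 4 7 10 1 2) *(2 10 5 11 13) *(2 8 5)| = |(0 4 6 9 2)(1 10)(5 11 13 8)| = 20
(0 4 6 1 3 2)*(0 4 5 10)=[5, 3, 4, 2, 6, 10, 1, 7, 8, 9, 0]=(0 5 10)(1 3 2 4 6)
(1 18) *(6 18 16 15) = [0, 16, 2, 3, 4, 5, 18, 7, 8, 9, 10, 11, 12, 13, 14, 6, 15, 17, 1] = (1 16 15 6 18)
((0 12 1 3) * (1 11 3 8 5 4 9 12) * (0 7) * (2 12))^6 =((0 1 8 5 4 9 2 12 11 3 7))^6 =(0 2 1 12 8 11 5 3 4 7 9)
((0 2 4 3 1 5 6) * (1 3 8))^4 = ((0 2 4 8 1 5 6))^4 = (0 1 2 5 4 6 8)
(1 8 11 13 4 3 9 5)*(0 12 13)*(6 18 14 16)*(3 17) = [12, 8, 2, 9, 17, 1, 18, 7, 11, 5, 10, 0, 13, 4, 16, 15, 6, 3, 14] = (0 12 13 4 17 3 9 5 1 8 11)(6 18 14 16)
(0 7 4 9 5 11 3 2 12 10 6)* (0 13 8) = (0 7 4 9 5 11 3 2 12 10 6 13 8) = [7, 1, 12, 2, 9, 11, 13, 4, 0, 5, 6, 3, 10, 8]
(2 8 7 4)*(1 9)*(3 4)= [0, 9, 8, 4, 2, 5, 6, 3, 7, 1]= (1 9)(2 8 7 3 4)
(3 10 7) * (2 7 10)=[0, 1, 7, 2, 4, 5, 6, 3, 8, 9, 10]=(10)(2 7 3)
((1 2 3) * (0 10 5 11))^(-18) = ((0 10 5 11)(1 2 3))^(-18) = (0 5)(10 11)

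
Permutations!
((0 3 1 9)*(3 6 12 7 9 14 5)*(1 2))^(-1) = (0 9 7 12 6)(1 2 3 5 14)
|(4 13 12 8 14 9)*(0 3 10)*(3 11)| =|(0 11 3 10)(4 13 12 8 14 9)| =12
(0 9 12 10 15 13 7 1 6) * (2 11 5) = (0 9 12 10 15 13 7 1 6)(2 11 5) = [9, 6, 11, 3, 4, 2, 0, 1, 8, 12, 15, 5, 10, 7, 14, 13]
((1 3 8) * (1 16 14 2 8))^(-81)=((1 3)(2 8 16 14))^(-81)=(1 3)(2 14 16 8)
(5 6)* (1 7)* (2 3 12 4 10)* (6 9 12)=(1 7)(2 3 6 5 9 12 4 10)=[0, 7, 3, 6, 10, 9, 5, 1, 8, 12, 2, 11, 4]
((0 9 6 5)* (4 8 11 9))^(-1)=(0 5 6 9 11 8 4)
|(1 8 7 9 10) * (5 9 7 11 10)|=4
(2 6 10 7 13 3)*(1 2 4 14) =[0, 2, 6, 4, 14, 5, 10, 13, 8, 9, 7, 11, 12, 3, 1] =(1 2 6 10 7 13 3 4 14)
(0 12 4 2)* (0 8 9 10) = (0 12 4 2 8 9 10) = [12, 1, 8, 3, 2, 5, 6, 7, 9, 10, 0, 11, 4]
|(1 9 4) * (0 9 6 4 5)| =|(0 9 5)(1 6 4)| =3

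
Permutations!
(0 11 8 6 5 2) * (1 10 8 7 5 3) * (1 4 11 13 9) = (0 13 9 1 10 8 6 3 4 11 7 5 2) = [13, 10, 0, 4, 11, 2, 3, 5, 6, 1, 8, 7, 12, 9]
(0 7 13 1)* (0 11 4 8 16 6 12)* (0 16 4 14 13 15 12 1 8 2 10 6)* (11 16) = (0 7 15 12 11 14 13 8 4 2 10 6 1 16) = [7, 16, 10, 3, 2, 5, 1, 15, 4, 9, 6, 14, 11, 8, 13, 12, 0]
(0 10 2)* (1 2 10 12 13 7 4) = (0 12 13 7 4 1 2) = [12, 2, 0, 3, 1, 5, 6, 4, 8, 9, 10, 11, 13, 7]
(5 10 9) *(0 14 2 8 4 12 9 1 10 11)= (0 14 2 8 4 12 9 5 11)(1 10)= [14, 10, 8, 3, 12, 11, 6, 7, 4, 5, 1, 0, 9, 13, 2]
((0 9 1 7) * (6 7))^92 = (0 1 7 9 6)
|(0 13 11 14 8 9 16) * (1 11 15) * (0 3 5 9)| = |(0 13 15 1 11 14 8)(3 5 9 16)| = 28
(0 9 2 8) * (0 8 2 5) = [9, 1, 2, 3, 4, 0, 6, 7, 8, 5] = (0 9 5)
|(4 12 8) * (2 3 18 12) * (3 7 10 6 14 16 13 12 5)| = |(2 7 10 6 14 16 13 12 8 4)(3 18 5)| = 30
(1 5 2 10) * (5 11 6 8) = [0, 11, 10, 3, 4, 2, 8, 7, 5, 9, 1, 6] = (1 11 6 8 5 2 10)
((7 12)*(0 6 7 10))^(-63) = (0 7 10 6 12)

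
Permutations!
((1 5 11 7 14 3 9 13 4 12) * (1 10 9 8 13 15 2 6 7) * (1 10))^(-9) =(1 2 13 10 14)(3 5 6 4 9)(7 12 15 8 11) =((1 5 11 10 9 15 2 6 7 14 3 8 13 4 12))^(-9)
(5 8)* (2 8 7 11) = (2 8 5 7 11) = [0, 1, 8, 3, 4, 7, 6, 11, 5, 9, 10, 2]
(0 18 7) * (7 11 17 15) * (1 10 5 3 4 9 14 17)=(0 18 11 1 10 5 3 4 9 14 17 15 7)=[18, 10, 2, 4, 9, 3, 6, 0, 8, 14, 5, 1, 12, 13, 17, 7, 16, 15, 11]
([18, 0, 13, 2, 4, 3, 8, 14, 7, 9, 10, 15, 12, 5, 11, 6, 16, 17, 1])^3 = (18)(2 3 5 13)(6 14)(7 15)(8 11)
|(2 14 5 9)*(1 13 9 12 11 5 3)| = |(1 13 9 2 14 3)(5 12 11)| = 6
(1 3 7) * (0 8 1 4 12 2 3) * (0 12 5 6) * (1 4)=(0 8 4 5 6)(1 12 2 3 7)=[8, 12, 3, 7, 5, 6, 0, 1, 4, 9, 10, 11, 2]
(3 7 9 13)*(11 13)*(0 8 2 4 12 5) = (0 8 2 4 12 5)(3 7 9 11 13) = [8, 1, 4, 7, 12, 0, 6, 9, 2, 11, 10, 13, 5, 3]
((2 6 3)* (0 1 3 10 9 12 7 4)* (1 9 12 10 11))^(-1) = ((0 9 10 12 7 4)(1 3 2 6 11))^(-1) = (0 4 7 12 10 9)(1 11 6 2 3)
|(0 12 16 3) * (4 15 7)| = 12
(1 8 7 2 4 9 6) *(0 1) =(0 1 8 7 2 4 9 6) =[1, 8, 4, 3, 9, 5, 0, 2, 7, 6]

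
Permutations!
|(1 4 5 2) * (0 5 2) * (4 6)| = |(0 5)(1 6 4 2)| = 4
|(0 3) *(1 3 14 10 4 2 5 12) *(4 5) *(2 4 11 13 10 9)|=|(0 14 9 2 11 13 10 5 12 1 3)|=11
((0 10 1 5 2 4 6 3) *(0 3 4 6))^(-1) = (0 4 6 2 5 1 10)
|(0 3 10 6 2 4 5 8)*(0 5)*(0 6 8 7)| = |(0 3 10 8 5 7)(2 4 6)| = 6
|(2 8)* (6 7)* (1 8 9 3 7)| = |(1 8 2 9 3 7 6)| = 7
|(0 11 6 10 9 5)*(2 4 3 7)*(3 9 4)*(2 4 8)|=11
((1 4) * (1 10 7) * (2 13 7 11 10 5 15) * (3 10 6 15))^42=(1 13 15 11 3 4 7 2 6 10 5)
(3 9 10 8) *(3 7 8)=(3 9 10)(7 8)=[0, 1, 2, 9, 4, 5, 6, 8, 7, 10, 3]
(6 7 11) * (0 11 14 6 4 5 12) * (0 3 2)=[11, 1, 0, 2, 5, 12, 7, 14, 8, 9, 10, 4, 3, 13, 6]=(0 11 4 5 12 3 2)(6 7 14)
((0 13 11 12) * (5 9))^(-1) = (0 12 11 13)(5 9)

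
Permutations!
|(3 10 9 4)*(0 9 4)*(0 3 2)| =6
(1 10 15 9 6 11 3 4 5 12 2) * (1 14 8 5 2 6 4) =(1 10 15 9 4 2 14 8 5 12 6 11 3) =[0, 10, 14, 1, 2, 12, 11, 7, 5, 4, 15, 3, 6, 13, 8, 9]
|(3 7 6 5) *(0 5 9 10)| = 7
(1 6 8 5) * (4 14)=(1 6 8 5)(4 14)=[0, 6, 2, 3, 14, 1, 8, 7, 5, 9, 10, 11, 12, 13, 4]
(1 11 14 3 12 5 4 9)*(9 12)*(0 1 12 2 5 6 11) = (0 1)(2 5 4)(3 9 12 6 11 14) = [1, 0, 5, 9, 2, 4, 11, 7, 8, 12, 10, 14, 6, 13, 3]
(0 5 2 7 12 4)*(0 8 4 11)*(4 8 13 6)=(0 5 2 7 12 11)(4 13 6)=[5, 1, 7, 3, 13, 2, 4, 12, 8, 9, 10, 0, 11, 6]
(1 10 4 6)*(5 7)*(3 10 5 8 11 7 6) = (1 5 6)(3 10 4)(7 8 11) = [0, 5, 2, 10, 3, 6, 1, 8, 11, 9, 4, 7]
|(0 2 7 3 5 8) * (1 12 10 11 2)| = 10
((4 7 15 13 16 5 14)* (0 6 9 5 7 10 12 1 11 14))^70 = ((0 6 9 5)(1 11 14 4 10 12)(7 15 13 16))^70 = (0 9)(1 10 14)(4 11 12)(5 6)(7 13)(15 16)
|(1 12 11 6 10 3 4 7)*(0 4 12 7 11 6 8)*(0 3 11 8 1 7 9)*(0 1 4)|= |(1 9)(3 12 6 10 11 4 8)|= 14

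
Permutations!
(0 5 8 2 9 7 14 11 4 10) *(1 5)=(0 1 5 8 2 9 7 14 11 4 10)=[1, 5, 9, 3, 10, 8, 6, 14, 2, 7, 0, 4, 12, 13, 11]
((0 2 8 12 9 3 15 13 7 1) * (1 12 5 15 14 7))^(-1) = (0 1 13 15 5 8 2)(3 9 12 7 14)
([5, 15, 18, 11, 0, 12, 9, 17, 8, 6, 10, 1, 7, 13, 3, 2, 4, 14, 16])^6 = [3, 0, 12, 16, 14, 11, 6, 15, 8, 9, 10, 4, 1, 13, 18, 5, 17, 2, 7]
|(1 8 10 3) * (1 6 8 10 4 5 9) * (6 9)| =4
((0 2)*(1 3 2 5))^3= ((0 5 1 3 2))^3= (0 3 5 2 1)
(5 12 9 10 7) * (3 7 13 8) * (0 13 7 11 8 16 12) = (0 13 16 12 9 10 7 5)(3 11 8) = [13, 1, 2, 11, 4, 0, 6, 5, 3, 10, 7, 8, 9, 16, 14, 15, 12]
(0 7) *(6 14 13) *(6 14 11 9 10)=(0 7)(6 11 9 10)(13 14)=[7, 1, 2, 3, 4, 5, 11, 0, 8, 10, 6, 9, 12, 14, 13]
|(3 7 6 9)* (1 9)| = 5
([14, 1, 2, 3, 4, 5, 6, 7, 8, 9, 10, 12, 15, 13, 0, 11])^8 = (11 15 12)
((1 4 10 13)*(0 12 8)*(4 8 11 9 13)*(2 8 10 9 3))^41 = ((0 12 11 3 2 8)(1 10 4 9 13))^41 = (0 8 2 3 11 12)(1 10 4 9 13)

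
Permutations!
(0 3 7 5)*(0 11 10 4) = (0 3 7 5 11 10 4) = [3, 1, 2, 7, 0, 11, 6, 5, 8, 9, 4, 10]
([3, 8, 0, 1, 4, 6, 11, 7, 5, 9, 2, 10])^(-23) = (0 5 2 8 10 1 11 3 6)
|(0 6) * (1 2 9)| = 6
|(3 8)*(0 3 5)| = 4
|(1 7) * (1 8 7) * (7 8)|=|(8)|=1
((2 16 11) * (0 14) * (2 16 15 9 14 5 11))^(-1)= ((0 5 11 16 2 15 9 14))^(-1)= (0 14 9 15 2 16 11 5)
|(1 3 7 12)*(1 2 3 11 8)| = |(1 11 8)(2 3 7 12)| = 12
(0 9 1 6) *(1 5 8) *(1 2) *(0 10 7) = (0 9 5 8 2 1 6 10 7) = [9, 6, 1, 3, 4, 8, 10, 0, 2, 5, 7]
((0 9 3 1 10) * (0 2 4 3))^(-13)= ((0 9)(1 10 2 4 3))^(-13)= (0 9)(1 2 3 10 4)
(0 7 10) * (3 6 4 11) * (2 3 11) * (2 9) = (11)(0 7 10)(2 3 6 4 9) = [7, 1, 3, 6, 9, 5, 4, 10, 8, 2, 0, 11]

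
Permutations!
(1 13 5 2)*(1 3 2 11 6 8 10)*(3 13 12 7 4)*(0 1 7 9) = (0 1 12 9)(2 13 5 11 6 8 10 7 4 3) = [1, 12, 13, 2, 3, 11, 8, 4, 10, 0, 7, 6, 9, 5]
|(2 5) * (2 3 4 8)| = |(2 5 3 4 8)| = 5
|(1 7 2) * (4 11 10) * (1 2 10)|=5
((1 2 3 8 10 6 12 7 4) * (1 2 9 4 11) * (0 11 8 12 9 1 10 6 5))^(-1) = ((0 11 10 5)(2 3 12 7 8 6 9 4))^(-1) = (0 5 10 11)(2 4 9 6 8 7 12 3)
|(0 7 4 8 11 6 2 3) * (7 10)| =|(0 10 7 4 8 11 6 2 3)| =9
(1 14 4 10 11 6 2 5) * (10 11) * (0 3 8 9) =(0 3 8 9)(1 14 4 11 6 2 5) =[3, 14, 5, 8, 11, 1, 2, 7, 9, 0, 10, 6, 12, 13, 4]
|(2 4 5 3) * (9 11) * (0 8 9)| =4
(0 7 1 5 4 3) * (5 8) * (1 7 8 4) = (0 8 5 1 4 3) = [8, 4, 2, 0, 3, 1, 6, 7, 5]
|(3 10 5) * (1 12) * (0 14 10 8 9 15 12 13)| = |(0 14 10 5 3 8 9 15 12 1 13)| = 11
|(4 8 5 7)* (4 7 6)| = |(4 8 5 6)| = 4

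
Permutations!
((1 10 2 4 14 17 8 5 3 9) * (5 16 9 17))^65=((1 10 2 4 14 5 3 17 8 16 9))^65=(1 9 16 8 17 3 5 14 4 2 10)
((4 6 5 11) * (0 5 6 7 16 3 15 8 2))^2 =(0 11 7 3 8)(2 5 4 16 15)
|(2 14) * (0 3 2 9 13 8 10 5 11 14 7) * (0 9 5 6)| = |(0 3 2 7 9 13 8 10 6)(5 11 14)| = 9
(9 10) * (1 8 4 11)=[0, 8, 2, 3, 11, 5, 6, 7, 4, 10, 9, 1]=(1 8 4 11)(9 10)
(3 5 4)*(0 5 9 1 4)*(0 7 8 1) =(0 5 7 8 1 4 3 9) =[5, 4, 2, 9, 3, 7, 6, 8, 1, 0]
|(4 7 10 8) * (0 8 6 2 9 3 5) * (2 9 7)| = |(0 8 4 2 7 10 6 9 3 5)| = 10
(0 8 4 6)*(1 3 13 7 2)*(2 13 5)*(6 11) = [8, 3, 1, 5, 11, 2, 0, 13, 4, 9, 10, 6, 12, 7] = (0 8 4 11 6)(1 3 5 2)(7 13)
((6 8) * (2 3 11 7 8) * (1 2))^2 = (1 3 7 6 2 11 8) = ((1 2 3 11 7 8 6))^2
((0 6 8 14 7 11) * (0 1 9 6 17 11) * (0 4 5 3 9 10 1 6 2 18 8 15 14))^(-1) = ((0 17 11 6 15 14 7 4 5 3 9 2 18 8)(1 10))^(-1) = (0 8 18 2 9 3 5 4 7 14 15 6 11 17)(1 10)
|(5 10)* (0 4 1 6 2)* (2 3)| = |(0 4 1 6 3 2)(5 10)| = 6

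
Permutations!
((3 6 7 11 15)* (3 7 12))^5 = (3 12 6)(7 15 11)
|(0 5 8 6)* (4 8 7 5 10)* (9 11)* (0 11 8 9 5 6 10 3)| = |(0 3)(4 9 8 10)(5 7 6 11)| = 4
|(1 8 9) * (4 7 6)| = 3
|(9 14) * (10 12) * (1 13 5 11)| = 4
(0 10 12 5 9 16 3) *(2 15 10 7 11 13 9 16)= (0 7 11 13 9 2 15 10 12 5 16 3)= [7, 1, 15, 0, 4, 16, 6, 11, 8, 2, 12, 13, 5, 9, 14, 10, 3]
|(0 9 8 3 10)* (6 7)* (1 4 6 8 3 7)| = 12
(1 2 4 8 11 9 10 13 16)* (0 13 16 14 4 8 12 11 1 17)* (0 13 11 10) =[11, 2, 8, 3, 12, 5, 6, 7, 1, 0, 16, 9, 10, 14, 4, 15, 17, 13] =(0 11 9)(1 2 8)(4 12 10 16 17 13 14)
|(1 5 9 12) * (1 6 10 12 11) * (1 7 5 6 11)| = 8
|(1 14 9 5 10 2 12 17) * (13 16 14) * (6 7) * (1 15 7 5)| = |(1 13 16 14 9)(2 12 17 15 7 6 5 10)| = 40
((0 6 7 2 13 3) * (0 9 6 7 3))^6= (0 2)(7 13)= ((0 7 2 13)(3 9 6))^6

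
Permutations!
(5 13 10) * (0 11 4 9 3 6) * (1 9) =(0 11 4 1 9 3 6)(5 13 10) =[11, 9, 2, 6, 1, 13, 0, 7, 8, 3, 5, 4, 12, 10]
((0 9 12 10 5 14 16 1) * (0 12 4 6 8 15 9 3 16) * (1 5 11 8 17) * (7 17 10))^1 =((0 3 16 5 14)(1 12 7 17)(4 6 10 11 8 15 9))^1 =(0 3 16 5 14)(1 12 7 17)(4 6 10 11 8 15 9)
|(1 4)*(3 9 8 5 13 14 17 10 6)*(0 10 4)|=12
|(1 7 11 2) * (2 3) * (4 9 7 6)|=|(1 6 4 9 7 11 3 2)|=8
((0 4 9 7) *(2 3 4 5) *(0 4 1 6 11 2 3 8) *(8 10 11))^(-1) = (0 8 6 1 3 5)(2 11 10)(4 7 9)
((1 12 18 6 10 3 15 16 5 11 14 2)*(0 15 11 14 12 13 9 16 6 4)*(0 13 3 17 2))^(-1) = (0 14 5 16 9 13 4 18 12 11 3 1 2 17 10 6 15)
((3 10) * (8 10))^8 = (3 10 8)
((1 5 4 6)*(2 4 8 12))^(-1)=(1 6 4 2 12 8 5)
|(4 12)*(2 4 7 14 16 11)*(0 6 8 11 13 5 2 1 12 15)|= 14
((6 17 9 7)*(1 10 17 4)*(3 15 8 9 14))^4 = (1 3 7 10 15 6 17 8 4 14 9)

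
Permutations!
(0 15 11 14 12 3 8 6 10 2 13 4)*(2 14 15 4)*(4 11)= [11, 1, 13, 8, 0, 5, 10, 7, 6, 9, 14, 15, 3, 2, 12, 4]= (0 11 15 4)(2 13)(3 8 6 10 14 12)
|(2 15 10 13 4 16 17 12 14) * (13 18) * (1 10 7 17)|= |(1 10 18 13 4 16)(2 15 7 17 12 14)|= 6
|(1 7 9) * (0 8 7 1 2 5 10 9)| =12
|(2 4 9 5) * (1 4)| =|(1 4 9 5 2)| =5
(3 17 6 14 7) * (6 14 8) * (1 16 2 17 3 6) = (1 16 2 17 14 7 6 8) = [0, 16, 17, 3, 4, 5, 8, 6, 1, 9, 10, 11, 12, 13, 7, 15, 2, 14]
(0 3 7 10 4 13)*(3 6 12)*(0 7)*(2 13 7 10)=(0 6 12 3)(2 13 10 4 7)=[6, 1, 13, 0, 7, 5, 12, 2, 8, 9, 4, 11, 3, 10]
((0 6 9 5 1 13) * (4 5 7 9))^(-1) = (0 13 1 5 4 6)(7 9)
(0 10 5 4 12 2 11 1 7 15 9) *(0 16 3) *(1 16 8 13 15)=(0 10 5 4 12 2 11 16 3)(1 7)(8 13 15 9)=[10, 7, 11, 0, 12, 4, 6, 1, 13, 8, 5, 16, 2, 15, 14, 9, 3]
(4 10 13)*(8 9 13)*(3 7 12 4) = (3 7 12 4 10 8 9 13) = [0, 1, 2, 7, 10, 5, 6, 12, 9, 13, 8, 11, 4, 3]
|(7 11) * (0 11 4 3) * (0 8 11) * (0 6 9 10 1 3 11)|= |(0 6 9 10 1 3 8)(4 11 7)|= 21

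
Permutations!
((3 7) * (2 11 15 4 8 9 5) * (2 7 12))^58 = ((2 11 15 4 8 9 5 7 3 12))^58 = (2 3 5 8 15)(4 11 12 7 9)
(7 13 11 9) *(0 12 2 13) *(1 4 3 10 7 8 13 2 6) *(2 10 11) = (0 12 6 1 4 3 11 9 8 13 2 10 7) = [12, 4, 10, 11, 3, 5, 1, 0, 13, 8, 7, 9, 6, 2]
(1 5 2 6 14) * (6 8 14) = [0, 5, 8, 3, 4, 2, 6, 7, 14, 9, 10, 11, 12, 13, 1] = (1 5 2 8 14)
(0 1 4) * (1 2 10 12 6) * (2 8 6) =(0 8 6 1 4)(2 10 12) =[8, 4, 10, 3, 0, 5, 1, 7, 6, 9, 12, 11, 2]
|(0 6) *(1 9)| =2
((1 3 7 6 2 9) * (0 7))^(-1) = (0 3 1 9 2 6 7)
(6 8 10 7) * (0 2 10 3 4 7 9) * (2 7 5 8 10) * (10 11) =(0 7 6 11 10 9)(3 4 5 8) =[7, 1, 2, 4, 5, 8, 11, 6, 3, 0, 9, 10]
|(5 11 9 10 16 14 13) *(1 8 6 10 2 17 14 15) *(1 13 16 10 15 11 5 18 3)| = |(1 8 6 15 13 18 3)(2 17 14 16 11 9)| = 42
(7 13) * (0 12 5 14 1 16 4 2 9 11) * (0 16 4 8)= (0 12 5 14 1 4 2 9 11 16 8)(7 13)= [12, 4, 9, 3, 2, 14, 6, 13, 0, 11, 10, 16, 5, 7, 1, 15, 8]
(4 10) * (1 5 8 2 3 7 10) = (1 5 8 2 3 7 10 4) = [0, 5, 3, 7, 1, 8, 6, 10, 2, 9, 4]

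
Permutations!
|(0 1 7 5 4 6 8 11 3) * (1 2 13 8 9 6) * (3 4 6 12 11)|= |(0 2 13 8 3)(1 7 5 6 9 12 11 4)|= 40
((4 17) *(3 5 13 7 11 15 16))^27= ((3 5 13 7 11 15 16)(4 17))^27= (3 16 15 11 7 13 5)(4 17)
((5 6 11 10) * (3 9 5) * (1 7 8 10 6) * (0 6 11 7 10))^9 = (11)(0 6 7 8)(1 5 9 3 10)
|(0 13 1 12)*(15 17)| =4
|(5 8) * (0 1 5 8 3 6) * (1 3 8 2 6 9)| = 8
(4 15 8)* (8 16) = [0, 1, 2, 3, 15, 5, 6, 7, 4, 9, 10, 11, 12, 13, 14, 16, 8] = (4 15 16 8)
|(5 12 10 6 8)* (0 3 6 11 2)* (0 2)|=|(0 3 6 8 5 12 10 11)|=8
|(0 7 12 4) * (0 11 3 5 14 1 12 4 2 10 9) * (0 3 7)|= |(1 12 2 10 9 3 5 14)(4 11 7)|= 24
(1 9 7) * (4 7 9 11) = (1 11 4 7) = [0, 11, 2, 3, 7, 5, 6, 1, 8, 9, 10, 4]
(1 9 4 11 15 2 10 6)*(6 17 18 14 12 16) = (1 9 4 11 15 2 10 17 18 14 12 16 6) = [0, 9, 10, 3, 11, 5, 1, 7, 8, 4, 17, 15, 16, 13, 12, 2, 6, 18, 14]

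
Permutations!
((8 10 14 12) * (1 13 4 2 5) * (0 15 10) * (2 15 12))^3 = (1 15 2 13 10 5 4 14)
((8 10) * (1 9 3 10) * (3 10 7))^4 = ((1 9 10 8)(3 7))^4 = (10)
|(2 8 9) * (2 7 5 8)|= 4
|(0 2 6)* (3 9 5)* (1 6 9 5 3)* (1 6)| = 6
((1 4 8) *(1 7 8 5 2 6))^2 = (8)(1 5 6 4 2)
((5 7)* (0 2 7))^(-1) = ((0 2 7 5))^(-1) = (0 5 7 2)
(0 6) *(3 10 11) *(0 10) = [6, 1, 2, 0, 4, 5, 10, 7, 8, 9, 11, 3] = (0 6 10 11 3)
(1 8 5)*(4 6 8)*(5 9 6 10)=(1 4 10 5)(6 8 9)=[0, 4, 2, 3, 10, 1, 8, 7, 9, 6, 5]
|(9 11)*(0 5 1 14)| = |(0 5 1 14)(9 11)| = 4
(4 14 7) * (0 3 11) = [3, 1, 2, 11, 14, 5, 6, 4, 8, 9, 10, 0, 12, 13, 7] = (0 3 11)(4 14 7)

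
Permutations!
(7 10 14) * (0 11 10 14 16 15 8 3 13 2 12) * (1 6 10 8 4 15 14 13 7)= (0 11 8 3 7 13 2 12)(1 6 10 16 14)(4 15)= [11, 6, 12, 7, 15, 5, 10, 13, 3, 9, 16, 8, 0, 2, 1, 4, 14]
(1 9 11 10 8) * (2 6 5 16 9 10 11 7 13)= [0, 10, 6, 3, 4, 16, 5, 13, 1, 7, 8, 11, 12, 2, 14, 15, 9]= (1 10 8)(2 6 5 16 9 7 13)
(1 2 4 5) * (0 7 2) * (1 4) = (0 7 2 1)(4 5) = [7, 0, 1, 3, 5, 4, 6, 2]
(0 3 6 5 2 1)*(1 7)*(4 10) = (0 3 6 5 2 7 1)(4 10) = [3, 0, 7, 6, 10, 2, 5, 1, 8, 9, 4]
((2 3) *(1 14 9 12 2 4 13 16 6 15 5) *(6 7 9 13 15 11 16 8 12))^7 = (1 4 12 14 15 2 13 5 3 8)(6 16 9 11 7)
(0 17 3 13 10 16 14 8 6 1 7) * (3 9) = (0 17 9 3 13 10 16 14 8 6 1 7) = [17, 7, 2, 13, 4, 5, 1, 0, 6, 3, 16, 11, 12, 10, 8, 15, 14, 9]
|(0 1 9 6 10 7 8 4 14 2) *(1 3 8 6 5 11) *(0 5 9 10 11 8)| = |(0 3)(1 10 7 6 11)(2 5 8 4 14)| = 10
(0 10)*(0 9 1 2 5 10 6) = (0 6)(1 2 5 10 9) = [6, 2, 5, 3, 4, 10, 0, 7, 8, 1, 9]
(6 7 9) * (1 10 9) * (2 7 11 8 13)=[0, 10, 7, 3, 4, 5, 11, 1, 13, 6, 9, 8, 12, 2]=(1 10 9 6 11 8 13 2 7)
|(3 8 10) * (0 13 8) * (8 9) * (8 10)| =|(0 13 9 10 3)| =5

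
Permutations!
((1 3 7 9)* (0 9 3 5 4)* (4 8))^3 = ((0 9 1 5 8 4)(3 7))^3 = (0 5)(1 4)(3 7)(8 9)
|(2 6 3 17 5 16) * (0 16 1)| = 8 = |(0 16 2 6 3 17 5 1)|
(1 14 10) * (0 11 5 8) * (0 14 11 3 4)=(0 3 4)(1 11 5 8 14 10)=[3, 11, 2, 4, 0, 8, 6, 7, 14, 9, 1, 5, 12, 13, 10]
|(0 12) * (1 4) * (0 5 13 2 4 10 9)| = |(0 12 5 13 2 4 1 10 9)| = 9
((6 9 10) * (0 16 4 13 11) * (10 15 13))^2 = (0 4 6 15 11 16 10 9 13)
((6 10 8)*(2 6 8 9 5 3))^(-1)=((2 6 10 9 5 3))^(-1)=(2 3 5 9 10 6)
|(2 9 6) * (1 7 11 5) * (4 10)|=12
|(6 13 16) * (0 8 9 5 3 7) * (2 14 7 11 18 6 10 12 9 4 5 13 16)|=16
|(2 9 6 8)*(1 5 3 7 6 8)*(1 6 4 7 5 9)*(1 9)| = 6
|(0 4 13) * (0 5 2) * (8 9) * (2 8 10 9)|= 6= |(0 4 13 5 8 2)(9 10)|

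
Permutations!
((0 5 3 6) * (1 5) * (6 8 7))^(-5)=((0 1 5 3 8 7 6))^(-5)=(0 5 8 6 1 3 7)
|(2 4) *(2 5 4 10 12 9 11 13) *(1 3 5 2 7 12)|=|(1 3 5 4 2 10)(7 12 9 11 13)|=30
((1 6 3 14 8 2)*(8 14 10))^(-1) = (14)(1 2 8 10 3 6)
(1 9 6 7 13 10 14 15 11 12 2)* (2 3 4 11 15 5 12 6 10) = (15)(1 9 10 14 5 12 3 4 11 6 7 13 2) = [0, 9, 1, 4, 11, 12, 7, 13, 8, 10, 14, 6, 3, 2, 5, 15]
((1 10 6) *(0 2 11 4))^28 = (11)(1 10 6)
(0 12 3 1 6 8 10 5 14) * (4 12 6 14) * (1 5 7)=(0 6 8 10 7 1 14)(3 5 4 12)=[6, 14, 2, 5, 12, 4, 8, 1, 10, 9, 7, 11, 3, 13, 0]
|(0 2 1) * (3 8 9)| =|(0 2 1)(3 8 9)| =3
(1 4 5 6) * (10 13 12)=[0, 4, 2, 3, 5, 6, 1, 7, 8, 9, 13, 11, 10, 12]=(1 4 5 6)(10 13 12)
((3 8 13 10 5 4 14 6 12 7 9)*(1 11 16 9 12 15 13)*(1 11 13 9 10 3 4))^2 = ((1 13 3 8 11 16 10 5)(4 14 6 15 9)(7 12))^2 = (1 3 11 10)(4 6 9 14 15)(5 13 8 16)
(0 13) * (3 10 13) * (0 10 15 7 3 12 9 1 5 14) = [12, 5, 2, 15, 4, 14, 6, 3, 8, 1, 13, 11, 9, 10, 0, 7] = (0 12 9 1 5 14)(3 15 7)(10 13)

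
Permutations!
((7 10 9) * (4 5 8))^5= ((4 5 8)(7 10 9))^5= (4 8 5)(7 9 10)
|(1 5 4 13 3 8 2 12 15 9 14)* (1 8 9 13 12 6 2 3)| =12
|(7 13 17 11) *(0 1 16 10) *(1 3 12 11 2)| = |(0 3 12 11 7 13 17 2 1 16 10)| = 11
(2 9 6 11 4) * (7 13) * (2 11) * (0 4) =(0 4 11)(2 9 6)(7 13) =[4, 1, 9, 3, 11, 5, 2, 13, 8, 6, 10, 0, 12, 7]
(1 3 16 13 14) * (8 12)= [0, 3, 2, 16, 4, 5, 6, 7, 12, 9, 10, 11, 8, 14, 1, 15, 13]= (1 3 16 13 14)(8 12)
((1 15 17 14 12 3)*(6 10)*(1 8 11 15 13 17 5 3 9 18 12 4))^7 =((1 13 17 14 4)(3 8 11 15 5)(6 10)(9 18 12))^7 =(1 17 4 13 14)(3 11 5 8 15)(6 10)(9 18 12)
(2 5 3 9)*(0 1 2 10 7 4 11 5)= (0 1 2)(3 9 10 7 4 11 5)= [1, 2, 0, 9, 11, 3, 6, 4, 8, 10, 7, 5]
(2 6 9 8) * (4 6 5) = (2 5 4 6 9 8) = [0, 1, 5, 3, 6, 4, 9, 7, 2, 8]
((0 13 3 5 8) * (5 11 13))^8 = ((0 5 8)(3 11 13))^8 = (0 8 5)(3 13 11)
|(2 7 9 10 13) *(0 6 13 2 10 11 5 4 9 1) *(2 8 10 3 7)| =|(0 6 13 3 7 1)(4 9 11 5)(8 10)| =12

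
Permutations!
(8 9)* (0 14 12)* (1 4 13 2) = (0 14 12)(1 4 13 2)(8 9) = [14, 4, 1, 3, 13, 5, 6, 7, 9, 8, 10, 11, 0, 2, 12]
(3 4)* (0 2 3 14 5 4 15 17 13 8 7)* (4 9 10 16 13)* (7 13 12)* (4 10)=(0 2 3 15 17 10 16 12 7)(4 14 5 9)(8 13)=[2, 1, 3, 15, 14, 9, 6, 0, 13, 4, 16, 11, 7, 8, 5, 17, 12, 10]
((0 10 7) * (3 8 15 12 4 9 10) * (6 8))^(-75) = (0 12)(3 4)(6 9)(7 15)(8 10)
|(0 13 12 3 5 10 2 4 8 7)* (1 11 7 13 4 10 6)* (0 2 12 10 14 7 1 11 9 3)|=6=|(0 4 8 13 10 12)(1 9 3 5 6 11)(2 14 7)|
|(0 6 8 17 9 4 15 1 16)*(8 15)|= 20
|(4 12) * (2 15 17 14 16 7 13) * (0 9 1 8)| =28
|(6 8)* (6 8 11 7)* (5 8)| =|(5 8)(6 11 7)| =6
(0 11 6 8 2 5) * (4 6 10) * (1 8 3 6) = (0 11 10 4 1 8 2 5)(3 6) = [11, 8, 5, 6, 1, 0, 3, 7, 2, 9, 4, 10]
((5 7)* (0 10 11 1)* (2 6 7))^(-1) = (0 1 11 10)(2 5 7 6)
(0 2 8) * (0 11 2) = (2 8 11) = [0, 1, 8, 3, 4, 5, 6, 7, 11, 9, 10, 2]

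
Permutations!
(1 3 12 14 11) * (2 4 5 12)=[0, 3, 4, 2, 5, 12, 6, 7, 8, 9, 10, 1, 14, 13, 11]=(1 3 2 4 5 12 14 11)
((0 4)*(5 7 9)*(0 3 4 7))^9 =(0 7 9 5)(3 4)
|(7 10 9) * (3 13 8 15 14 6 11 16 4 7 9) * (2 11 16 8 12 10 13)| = |(2 11 8 15 14 6 16 4 7 13 12 10 3)| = 13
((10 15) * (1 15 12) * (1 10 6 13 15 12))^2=((1 12 10)(6 13 15))^2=(1 10 12)(6 15 13)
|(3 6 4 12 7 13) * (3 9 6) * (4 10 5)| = 8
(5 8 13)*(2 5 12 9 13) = (2 5 8)(9 13 12) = [0, 1, 5, 3, 4, 8, 6, 7, 2, 13, 10, 11, 9, 12]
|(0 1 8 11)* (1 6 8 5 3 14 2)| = |(0 6 8 11)(1 5 3 14 2)| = 20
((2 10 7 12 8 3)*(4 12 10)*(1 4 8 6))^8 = (12)(2 3 8)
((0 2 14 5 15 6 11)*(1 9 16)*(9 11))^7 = ((0 2 14 5 15 6 9 16 1 11))^7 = (0 16 15 2 1 6 14 11 9 5)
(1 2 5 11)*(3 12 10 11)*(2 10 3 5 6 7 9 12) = [0, 10, 6, 2, 4, 5, 7, 9, 8, 12, 11, 1, 3] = (1 10 11)(2 6 7 9 12 3)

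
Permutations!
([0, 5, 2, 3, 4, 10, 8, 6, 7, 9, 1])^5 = (1 10 5)(6 7 8)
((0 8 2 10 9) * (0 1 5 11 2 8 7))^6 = ((0 7)(1 5 11 2 10 9))^6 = (11)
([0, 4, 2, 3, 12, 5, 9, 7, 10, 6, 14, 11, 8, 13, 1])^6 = (14)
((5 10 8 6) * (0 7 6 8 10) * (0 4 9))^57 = ((10)(0 7 6 5 4 9))^57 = (10)(0 5)(4 7)(6 9)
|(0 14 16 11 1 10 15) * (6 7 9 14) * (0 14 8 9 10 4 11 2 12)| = |(0 6 7 10 15 14 16 2 12)(1 4 11)(8 9)| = 18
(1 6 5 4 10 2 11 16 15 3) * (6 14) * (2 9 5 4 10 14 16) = (1 16 15 3)(2 11)(4 14 6)(5 10 9) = [0, 16, 11, 1, 14, 10, 4, 7, 8, 5, 9, 2, 12, 13, 6, 3, 15]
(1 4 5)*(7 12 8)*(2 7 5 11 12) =[0, 4, 7, 3, 11, 1, 6, 2, 5, 9, 10, 12, 8] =(1 4 11 12 8 5)(2 7)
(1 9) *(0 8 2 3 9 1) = (0 8 2 3 9) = [8, 1, 3, 9, 4, 5, 6, 7, 2, 0]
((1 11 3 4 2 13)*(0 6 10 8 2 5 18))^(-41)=((0 6 10 8 2 13 1 11 3 4 5 18))^(-41)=(0 11 10 4 2 18 1 6 3 8 5 13)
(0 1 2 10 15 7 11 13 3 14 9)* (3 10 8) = (0 1 2 8 3 14 9)(7 11 13 10 15) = [1, 2, 8, 14, 4, 5, 6, 11, 3, 0, 15, 13, 12, 10, 9, 7]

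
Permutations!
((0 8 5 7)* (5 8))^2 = (8)(0 7 5)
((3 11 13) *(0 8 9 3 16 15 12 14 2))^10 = (0 2 14 12 15 16 13 11 3 9 8)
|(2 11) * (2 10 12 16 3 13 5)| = 8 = |(2 11 10 12 16 3 13 5)|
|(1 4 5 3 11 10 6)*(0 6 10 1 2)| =15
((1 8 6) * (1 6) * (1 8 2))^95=(8)(1 2)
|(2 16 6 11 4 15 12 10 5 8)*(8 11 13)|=|(2 16 6 13 8)(4 15 12 10 5 11)|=30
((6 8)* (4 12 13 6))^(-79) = ((4 12 13 6 8))^(-79) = (4 12 13 6 8)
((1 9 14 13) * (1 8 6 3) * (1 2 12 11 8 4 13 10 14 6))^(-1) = (1 8 11 12 2 3 6 9)(4 13)(10 14)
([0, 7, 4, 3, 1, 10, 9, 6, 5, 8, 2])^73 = (1 7 6 9 8 5 10 2 4)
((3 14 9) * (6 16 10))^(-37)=(3 9 14)(6 10 16)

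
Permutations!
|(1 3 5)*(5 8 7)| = 5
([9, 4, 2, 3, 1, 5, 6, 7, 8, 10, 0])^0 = (10)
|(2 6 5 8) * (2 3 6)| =4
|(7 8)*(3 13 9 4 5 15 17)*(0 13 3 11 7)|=|(0 13 9 4 5 15 17 11 7 8)|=10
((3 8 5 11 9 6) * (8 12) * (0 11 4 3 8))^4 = (0 8 12 6 3 9 4 11 5)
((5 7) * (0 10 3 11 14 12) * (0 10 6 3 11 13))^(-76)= (14)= ((0 6 3 13)(5 7)(10 11 14 12))^(-76)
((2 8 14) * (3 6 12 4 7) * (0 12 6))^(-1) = ((0 12 4 7 3)(2 8 14))^(-1) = (0 3 7 4 12)(2 14 8)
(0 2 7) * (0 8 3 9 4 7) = (0 2)(3 9 4 7 8) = [2, 1, 0, 9, 7, 5, 6, 8, 3, 4]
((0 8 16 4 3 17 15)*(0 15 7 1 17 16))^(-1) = (0 8)(1 7 17)(3 4 16)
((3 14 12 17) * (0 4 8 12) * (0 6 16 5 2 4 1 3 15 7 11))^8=(0 4 1 8 3 12 14 17 6 15 16 7 5 11 2)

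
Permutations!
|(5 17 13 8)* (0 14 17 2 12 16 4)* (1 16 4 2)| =11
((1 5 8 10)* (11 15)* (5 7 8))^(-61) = (1 10 8 7)(11 15)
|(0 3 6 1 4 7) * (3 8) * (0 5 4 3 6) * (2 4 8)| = 9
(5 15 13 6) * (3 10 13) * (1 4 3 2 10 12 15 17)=(1 4 3 12 15 2 10 13 6 5 17)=[0, 4, 10, 12, 3, 17, 5, 7, 8, 9, 13, 11, 15, 6, 14, 2, 16, 1]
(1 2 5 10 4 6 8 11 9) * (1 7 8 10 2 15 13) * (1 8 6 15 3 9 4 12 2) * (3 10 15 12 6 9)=(1 10 6 15 13 8 11 4 12 2 5)(7 9)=[0, 10, 5, 3, 12, 1, 15, 9, 11, 7, 6, 4, 2, 8, 14, 13]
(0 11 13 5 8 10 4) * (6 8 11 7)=(0 7 6 8 10 4)(5 11 13)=[7, 1, 2, 3, 0, 11, 8, 6, 10, 9, 4, 13, 12, 5]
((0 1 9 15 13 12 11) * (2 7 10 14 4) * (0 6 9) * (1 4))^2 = (0 2 10 1 4 7 14)(6 15 12)(9 13 11)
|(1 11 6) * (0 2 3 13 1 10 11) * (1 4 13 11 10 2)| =4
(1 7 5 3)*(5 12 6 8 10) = [0, 7, 2, 1, 4, 3, 8, 12, 10, 9, 5, 11, 6] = (1 7 12 6 8 10 5 3)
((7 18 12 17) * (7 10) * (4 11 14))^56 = (4 14 11)(7 18 12 17 10)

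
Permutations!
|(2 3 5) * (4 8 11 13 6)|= |(2 3 5)(4 8 11 13 6)|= 15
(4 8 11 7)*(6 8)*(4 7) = (4 6 8 11) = [0, 1, 2, 3, 6, 5, 8, 7, 11, 9, 10, 4]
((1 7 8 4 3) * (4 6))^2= (1 8 4)(3 7 6)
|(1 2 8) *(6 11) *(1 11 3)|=|(1 2 8 11 6 3)|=6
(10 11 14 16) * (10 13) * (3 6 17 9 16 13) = (3 6 17 9 16)(10 11 14 13) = [0, 1, 2, 6, 4, 5, 17, 7, 8, 16, 11, 14, 12, 10, 13, 15, 3, 9]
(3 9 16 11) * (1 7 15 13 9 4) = (1 7 15 13 9 16 11 3 4) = [0, 7, 2, 4, 1, 5, 6, 15, 8, 16, 10, 3, 12, 9, 14, 13, 11]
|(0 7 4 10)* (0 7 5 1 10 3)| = |(0 5 1 10 7 4 3)| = 7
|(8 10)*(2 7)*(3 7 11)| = 4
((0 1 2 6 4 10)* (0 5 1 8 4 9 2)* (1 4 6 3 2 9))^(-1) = ((0 8 6 1)(2 3)(4 10 5))^(-1) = (0 1 6 8)(2 3)(4 5 10)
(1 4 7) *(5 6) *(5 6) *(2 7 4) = [0, 2, 7, 3, 4, 5, 6, 1] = (1 2 7)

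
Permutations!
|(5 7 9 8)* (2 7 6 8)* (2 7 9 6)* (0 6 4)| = 8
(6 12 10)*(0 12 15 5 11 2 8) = (0 12 10 6 15 5 11 2 8) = [12, 1, 8, 3, 4, 11, 15, 7, 0, 9, 6, 2, 10, 13, 14, 5]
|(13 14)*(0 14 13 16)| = 3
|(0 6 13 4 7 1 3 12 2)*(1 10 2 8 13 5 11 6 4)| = 15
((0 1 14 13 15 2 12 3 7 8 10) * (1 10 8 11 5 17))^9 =((0 10)(1 14 13 15 2 12 3 7 11 5 17))^9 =(0 10)(1 5 7 12 15 14 17 11 3 2 13)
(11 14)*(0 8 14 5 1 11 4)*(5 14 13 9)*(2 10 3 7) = (0 8 13 9 5 1 11 14 4)(2 10 3 7) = [8, 11, 10, 7, 0, 1, 6, 2, 13, 5, 3, 14, 12, 9, 4]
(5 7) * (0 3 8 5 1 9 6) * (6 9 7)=[3, 7, 2, 8, 4, 6, 0, 1, 5, 9]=(9)(0 3 8 5 6)(1 7)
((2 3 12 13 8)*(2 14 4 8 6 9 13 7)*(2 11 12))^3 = ((2 3)(4 8 14)(6 9 13)(7 11 12))^3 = (14)(2 3)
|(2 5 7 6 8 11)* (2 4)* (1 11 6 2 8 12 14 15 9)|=9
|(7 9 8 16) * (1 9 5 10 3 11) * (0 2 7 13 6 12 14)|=15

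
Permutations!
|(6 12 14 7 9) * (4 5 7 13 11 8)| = |(4 5 7 9 6 12 14 13 11 8)| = 10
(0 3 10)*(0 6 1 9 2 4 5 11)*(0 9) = (0 3 10 6 1)(2 4 5 11 9) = [3, 0, 4, 10, 5, 11, 1, 7, 8, 2, 6, 9]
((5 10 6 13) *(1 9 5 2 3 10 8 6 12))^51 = (1 9 5 8 6 13 2 3 10 12)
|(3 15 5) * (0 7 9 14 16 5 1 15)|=14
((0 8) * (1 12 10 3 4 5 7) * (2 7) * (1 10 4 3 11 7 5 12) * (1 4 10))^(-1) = (0 8)(1 7 11 10 12 4)(2 5)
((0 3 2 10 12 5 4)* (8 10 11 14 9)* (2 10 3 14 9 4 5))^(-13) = ((0 14 4)(2 11 9 8 3 10 12))^(-13) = (0 4 14)(2 11 9 8 3 10 12)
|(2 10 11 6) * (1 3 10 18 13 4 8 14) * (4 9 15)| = 13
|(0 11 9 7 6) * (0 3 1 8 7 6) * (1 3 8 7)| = 7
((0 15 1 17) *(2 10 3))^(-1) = ((0 15 1 17)(2 10 3))^(-1) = (0 17 1 15)(2 3 10)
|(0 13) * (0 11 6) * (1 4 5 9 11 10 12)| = |(0 13 10 12 1 4 5 9 11 6)| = 10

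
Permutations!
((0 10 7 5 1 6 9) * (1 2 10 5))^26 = (0 2 7 6)(1 9 5 10)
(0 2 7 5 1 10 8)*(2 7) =(0 7 5 1 10 8) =[7, 10, 2, 3, 4, 1, 6, 5, 0, 9, 8]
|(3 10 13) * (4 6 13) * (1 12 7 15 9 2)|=|(1 12 7 15 9 2)(3 10 4 6 13)|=30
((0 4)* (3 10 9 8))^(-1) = ((0 4)(3 10 9 8))^(-1) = (0 4)(3 8 9 10)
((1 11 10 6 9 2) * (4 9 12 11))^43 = (1 2 9 4)(6 10 11 12)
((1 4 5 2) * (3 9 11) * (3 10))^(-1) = ((1 4 5 2)(3 9 11 10))^(-1) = (1 2 5 4)(3 10 11 9)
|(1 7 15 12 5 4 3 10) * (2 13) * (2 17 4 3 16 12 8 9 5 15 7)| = 13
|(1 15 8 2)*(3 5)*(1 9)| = 10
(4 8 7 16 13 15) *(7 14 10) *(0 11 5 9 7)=(0 11 5 9 7 16 13 15 4 8 14 10)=[11, 1, 2, 3, 8, 9, 6, 16, 14, 7, 0, 5, 12, 15, 10, 4, 13]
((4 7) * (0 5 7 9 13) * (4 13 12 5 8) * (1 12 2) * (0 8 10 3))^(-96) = (1 7 4)(2 5 8)(9 12 13)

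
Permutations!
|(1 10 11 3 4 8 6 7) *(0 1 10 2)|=|(0 1 2)(3 4 8 6 7 10 11)|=21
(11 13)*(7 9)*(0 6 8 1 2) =[6, 2, 0, 3, 4, 5, 8, 9, 1, 7, 10, 13, 12, 11] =(0 6 8 1 2)(7 9)(11 13)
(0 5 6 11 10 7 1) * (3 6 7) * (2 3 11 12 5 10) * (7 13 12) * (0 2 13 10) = (1 2 3 6 7)(5 10 11 13 12) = [0, 2, 3, 6, 4, 10, 7, 1, 8, 9, 11, 13, 5, 12]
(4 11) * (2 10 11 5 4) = (2 10 11)(4 5) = [0, 1, 10, 3, 5, 4, 6, 7, 8, 9, 11, 2]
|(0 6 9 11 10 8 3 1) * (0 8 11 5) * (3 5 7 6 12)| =6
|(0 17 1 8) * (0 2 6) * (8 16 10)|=8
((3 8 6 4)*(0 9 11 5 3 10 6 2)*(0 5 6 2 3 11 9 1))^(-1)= (0 1)(2 10 4 6 11 5)(3 8)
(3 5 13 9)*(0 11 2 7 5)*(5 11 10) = [10, 1, 7, 0, 4, 13, 6, 11, 8, 3, 5, 2, 12, 9] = (0 10 5 13 9 3)(2 7 11)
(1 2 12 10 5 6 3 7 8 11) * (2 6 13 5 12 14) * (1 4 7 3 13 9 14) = (1 6 13 5 9 14 2)(4 7 8 11)(10 12) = [0, 6, 1, 3, 7, 9, 13, 8, 11, 14, 12, 4, 10, 5, 2]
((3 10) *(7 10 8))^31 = ((3 8 7 10))^31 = (3 10 7 8)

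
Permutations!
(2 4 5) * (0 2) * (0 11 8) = (0 2 4 5 11 8) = [2, 1, 4, 3, 5, 11, 6, 7, 0, 9, 10, 8]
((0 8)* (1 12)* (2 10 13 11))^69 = (0 8)(1 12)(2 10 13 11)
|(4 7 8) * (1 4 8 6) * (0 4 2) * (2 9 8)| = |(0 4 7 6 1 9 8 2)| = 8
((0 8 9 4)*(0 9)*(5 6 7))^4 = (9)(5 6 7)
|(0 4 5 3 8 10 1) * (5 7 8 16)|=6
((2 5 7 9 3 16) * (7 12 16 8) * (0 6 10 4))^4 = ((0 6 10 4)(2 5 12 16)(3 8 7 9))^4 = (16)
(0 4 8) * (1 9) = [4, 9, 2, 3, 8, 5, 6, 7, 0, 1] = (0 4 8)(1 9)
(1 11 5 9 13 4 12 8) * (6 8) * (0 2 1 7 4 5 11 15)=(0 2 1 15)(4 12 6 8 7)(5 9 13)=[2, 15, 1, 3, 12, 9, 8, 4, 7, 13, 10, 11, 6, 5, 14, 0]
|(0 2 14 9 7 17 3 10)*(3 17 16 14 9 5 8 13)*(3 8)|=18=|(17)(0 2 9 7 16 14 5 3 10)(8 13)|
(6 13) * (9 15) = (6 13)(9 15) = [0, 1, 2, 3, 4, 5, 13, 7, 8, 15, 10, 11, 12, 6, 14, 9]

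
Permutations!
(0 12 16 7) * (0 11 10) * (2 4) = (0 12 16 7 11 10)(2 4) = [12, 1, 4, 3, 2, 5, 6, 11, 8, 9, 0, 10, 16, 13, 14, 15, 7]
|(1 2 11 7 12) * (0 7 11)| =5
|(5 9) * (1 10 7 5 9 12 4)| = |(1 10 7 5 12 4)| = 6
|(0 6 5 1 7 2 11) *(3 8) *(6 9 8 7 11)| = |(0 9 8 3 7 2 6 5 1 11)| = 10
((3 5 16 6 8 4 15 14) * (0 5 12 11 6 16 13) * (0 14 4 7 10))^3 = (16)(0 14 11 7 5 3 6 10 13 12 8)(4 15)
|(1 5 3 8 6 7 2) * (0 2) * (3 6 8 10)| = 6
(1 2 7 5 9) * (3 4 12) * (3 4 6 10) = [0, 2, 7, 6, 12, 9, 10, 5, 8, 1, 3, 11, 4] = (1 2 7 5 9)(3 6 10)(4 12)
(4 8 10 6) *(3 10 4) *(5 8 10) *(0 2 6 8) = (0 2 6 3 5)(4 10 8) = [2, 1, 6, 5, 10, 0, 3, 7, 4, 9, 8]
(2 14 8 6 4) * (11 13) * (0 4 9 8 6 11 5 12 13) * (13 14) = (0 4 2 13 5 12 14 6 9 8 11) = [4, 1, 13, 3, 2, 12, 9, 7, 11, 8, 10, 0, 14, 5, 6]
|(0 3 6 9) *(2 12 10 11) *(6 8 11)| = |(0 3 8 11 2 12 10 6 9)| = 9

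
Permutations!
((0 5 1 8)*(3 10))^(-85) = (0 8 1 5)(3 10)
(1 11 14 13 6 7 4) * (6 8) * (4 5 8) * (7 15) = [0, 11, 2, 3, 1, 8, 15, 5, 6, 9, 10, 14, 12, 4, 13, 7] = (1 11 14 13 4)(5 8 6 15 7)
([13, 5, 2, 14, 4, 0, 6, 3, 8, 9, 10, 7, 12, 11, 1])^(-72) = (14)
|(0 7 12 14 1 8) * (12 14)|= |(0 7 14 1 8)|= 5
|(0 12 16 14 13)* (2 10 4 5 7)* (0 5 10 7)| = 6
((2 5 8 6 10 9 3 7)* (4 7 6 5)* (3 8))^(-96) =((2 4 7)(3 6 10 9 8 5))^(-96) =(10)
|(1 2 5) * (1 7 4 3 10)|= 7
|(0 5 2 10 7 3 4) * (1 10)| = 8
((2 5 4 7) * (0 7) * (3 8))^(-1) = (0 4 5 2 7)(3 8)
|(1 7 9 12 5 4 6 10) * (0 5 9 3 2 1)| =|(0 5 4 6 10)(1 7 3 2)(9 12)| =20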